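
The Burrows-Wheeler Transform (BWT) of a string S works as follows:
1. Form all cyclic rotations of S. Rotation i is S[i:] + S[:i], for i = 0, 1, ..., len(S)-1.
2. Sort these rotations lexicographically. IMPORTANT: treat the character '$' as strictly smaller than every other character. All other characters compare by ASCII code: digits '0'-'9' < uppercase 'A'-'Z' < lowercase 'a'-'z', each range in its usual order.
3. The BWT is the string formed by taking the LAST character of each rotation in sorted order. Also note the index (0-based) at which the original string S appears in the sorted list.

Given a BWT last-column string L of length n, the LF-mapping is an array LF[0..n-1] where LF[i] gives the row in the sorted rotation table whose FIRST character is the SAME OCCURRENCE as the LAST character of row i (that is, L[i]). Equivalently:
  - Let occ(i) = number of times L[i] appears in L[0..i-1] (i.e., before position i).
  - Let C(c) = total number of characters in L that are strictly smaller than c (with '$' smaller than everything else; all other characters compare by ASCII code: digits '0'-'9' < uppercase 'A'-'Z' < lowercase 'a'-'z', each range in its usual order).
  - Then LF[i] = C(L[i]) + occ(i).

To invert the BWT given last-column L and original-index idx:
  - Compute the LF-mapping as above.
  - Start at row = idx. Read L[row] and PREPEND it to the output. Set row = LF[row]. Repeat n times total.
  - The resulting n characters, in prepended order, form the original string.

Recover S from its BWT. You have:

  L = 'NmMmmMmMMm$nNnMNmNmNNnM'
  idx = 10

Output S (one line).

LF mapping: 7 13 1 14 15 2 16 3 4 17 0 20 8 21 5 9 18 10 19 11 12 22 6
Walk LF starting at row 10, prepending L[row]:
  step 1: row=10, L[10]='$', prepend. Next row=LF[10]=0
  step 2: row=0, L[0]='N', prepend. Next row=LF[0]=7
  step 3: row=7, L[7]='M', prepend. Next row=LF[7]=3
  step 4: row=3, L[3]='m', prepend. Next row=LF[3]=14
  step 5: row=14, L[14]='M', prepend. Next row=LF[14]=5
  step 6: row=5, L[5]='M', prepend. Next row=LF[5]=2
  step 7: row=2, L[2]='M', prepend. Next row=LF[2]=1
  step 8: row=1, L[1]='m', prepend. Next row=LF[1]=13
  step 9: row=13, L[13]='n', prepend. Next row=LF[13]=21
  step 10: row=21, L[21]='n', prepend. Next row=LF[21]=22
  step 11: row=22, L[22]='M', prepend. Next row=LF[22]=6
  step 12: row=6, L[6]='m', prepend. Next row=LF[6]=16
  step 13: row=16, L[16]='m', prepend. Next row=LF[16]=18
  step 14: row=18, L[18]='m', prepend. Next row=LF[18]=19
  step 15: row=19, L[19]='N', prepend. Next row=LF[19]=11
  step 16: row=11, L[11]='n', prepend. Next row=LF[11]=20
  step 17: row=20, L[20]='N', prepend. Next row=LF[20]=12
  step 18: row=12, L[12]='N', prepend. Next row=LF[12]=8
  step 19: row=8, L[8]='M', prepend. Next row=LF[8]=4
  step 20: row=4, L[4]='m', prepend. Next row=LF[4]=15
  step 21: row=15, L[15]='N', prepend. Next row=LF[15]=9
  step 22: row=9, L[9]='m', prepend. Next row=LF[9]=17
  step 23: row=17, L[17]='N', prepend. Next row=LF[17]=10
Reversed output: NmNmMNNnNmmmMnnmMMMmMN$

Answer: NmNmMNNnNmmmMnnmMMMmMN$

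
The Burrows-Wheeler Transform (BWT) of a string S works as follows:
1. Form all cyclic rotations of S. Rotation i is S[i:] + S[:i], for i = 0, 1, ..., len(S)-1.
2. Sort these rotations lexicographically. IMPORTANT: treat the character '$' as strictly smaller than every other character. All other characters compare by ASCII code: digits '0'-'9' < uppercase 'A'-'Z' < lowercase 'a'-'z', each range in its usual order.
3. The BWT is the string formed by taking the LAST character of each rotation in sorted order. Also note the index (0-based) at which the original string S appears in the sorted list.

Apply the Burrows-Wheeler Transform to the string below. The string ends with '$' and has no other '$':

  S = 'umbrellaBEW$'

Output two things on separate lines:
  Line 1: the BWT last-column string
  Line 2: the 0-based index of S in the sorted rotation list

All 12 rotations (rotation i = S[i:]+S[:i]):
  rot[0] = umbrellaBEW$
  rot[1] = mbrellaBEW$u
  rot[2] = brellaBEW$um
  rot[3] = rellaBEW$umb
  rot[4] = ellaBEW$umbr
  rot[5] = llaBEW$umbre
  rot[6] = laBEW$umbrel
  rot[7] = aBEW$umbrell
  rot[8] = BEW$umbrella
  rot[9] = EW$umbrellaB
  rot[10] = W$umbrellaBE
  rot[11] = $umbrellaBEW
Sorted (with $ < everything):
  sorted[0] = $umbrellaBEW  (last char: 'W')
  sorted[1] = BEW$umbrella  (last char: 'a')
  sorted[2] = EW$umbrellaB  (last char: 'B')
  sorted[3] = W$umbrellaBE  (last char: 'E')
  sorted[4] = aBEW$umbrell  (last char: 'l')
  sorted[5] = brellaBEW$um  (last char: 'm')
  sorted[6] = ellaBEW$umbr  (last char: 'r')
  sorted[7] = laBEW$umbrel  (last char: 'l')
  sorted[8] = llaBEW$umbre  (last char: 'e')
  sorted[9] = mbrellaBEW$u  (last char: 'u')
  sorted[10] = rellaBEW$umb  (last char: 'b')
  sorted[11] = umbrellaBEW$  (last char: '$')
Last column: WaBElmrleub$
Original string S is at sorted index 11

Answer: WaBElmrleub$
11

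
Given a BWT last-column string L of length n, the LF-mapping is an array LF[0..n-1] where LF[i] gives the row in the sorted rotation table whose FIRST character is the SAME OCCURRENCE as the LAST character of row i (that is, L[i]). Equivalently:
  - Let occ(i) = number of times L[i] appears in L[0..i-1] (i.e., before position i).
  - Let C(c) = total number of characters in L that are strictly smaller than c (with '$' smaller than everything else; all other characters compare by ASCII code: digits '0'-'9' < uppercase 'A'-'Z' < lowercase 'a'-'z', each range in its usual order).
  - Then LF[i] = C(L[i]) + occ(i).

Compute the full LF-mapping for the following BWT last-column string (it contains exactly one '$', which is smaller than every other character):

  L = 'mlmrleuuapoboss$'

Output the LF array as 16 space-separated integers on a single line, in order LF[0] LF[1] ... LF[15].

Char counts: '$':1, 'a':1, 'b':1, 'e':1, 'l':2, 'm':2, 'o':2, 'p':1, 'r':1, 's':2, 'u':2
C (first-col start): C('$')=0, C('a')=1, C('b')=2, C('e')=3, C('l')=4, C('m')=6, C('o')=8, C('p')=10, C('r')=11, C('s')=12, C('u')=14
L[0]='m': occ=0, LF[0]=C('m')+0=6+0=6
L[1]='l': occ=0, LF[1]=C('l')+0=4+0=4
L[2]='m': occ=1, LF[2]=C('m')+1=6+1=7
L[3]='r': occ=0, LF[3]=C('r')+0=11+0=11
L[4]='l': occ=1, LF[4]=C('l')+1=4+1=5
L[5]='e': occ=0, LF[5]=C('e')+0=3+0=3
L[6]='u': occ=0, LF[6]=C('u')+0=14+0=14
L[7]='u': occ=1, LF[7]=C('u')+1=14+1=15
L[8]='a': occ=0, LF[8]=C('a')+0=1+0=1
L[9]='p': occ=0, LF[9]=C('p')+0=10+0=10
L[10]='o': occ=0, LF[10]=C('o')+0=8+0=8
L[11]='b': occ=0, LF[11]=C('b')+0=2+0=2
L[12]='o': occ=1, LF[12]=C('o')+1=8+1=9
L[13]='s': occ=0, LF[13]=C('s')+0=12+0=12
L[14]='s': occ=1, LF[14]=C('s')+1=12+1=13
L[15]='$': occ=0, LF[15]=C('$')+0=0+0=0

Answer: 6 4 7 11 5 3 14 15 1 10 8 2 9 12 13 0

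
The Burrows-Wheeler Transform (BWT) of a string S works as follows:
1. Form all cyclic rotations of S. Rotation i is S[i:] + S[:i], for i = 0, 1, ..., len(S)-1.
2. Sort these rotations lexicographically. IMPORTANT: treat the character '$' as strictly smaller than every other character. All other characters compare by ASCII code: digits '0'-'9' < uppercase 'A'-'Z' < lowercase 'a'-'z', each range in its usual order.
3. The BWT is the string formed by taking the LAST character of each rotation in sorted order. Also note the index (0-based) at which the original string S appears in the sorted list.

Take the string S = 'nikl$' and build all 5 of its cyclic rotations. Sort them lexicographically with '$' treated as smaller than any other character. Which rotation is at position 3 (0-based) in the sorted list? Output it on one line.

Answer: l$nik

Derivation:
All 5 rotations (rotation i = S[i:]+S[:i]):
  rot[0] = nikl$
  rot[1] = ikl$n
  rot[2] = kl$ni
  rot[3] = l$nik
  rot[4] = $nikl
Sorted (with $ < everything):
  sorted[0] = $nikl
  sorted[1] = ikl$n
  sorted[2] = kl$ni
  sorted[3] = l$nik
  sorted[4] = nikl$
sorted[3] = l$nik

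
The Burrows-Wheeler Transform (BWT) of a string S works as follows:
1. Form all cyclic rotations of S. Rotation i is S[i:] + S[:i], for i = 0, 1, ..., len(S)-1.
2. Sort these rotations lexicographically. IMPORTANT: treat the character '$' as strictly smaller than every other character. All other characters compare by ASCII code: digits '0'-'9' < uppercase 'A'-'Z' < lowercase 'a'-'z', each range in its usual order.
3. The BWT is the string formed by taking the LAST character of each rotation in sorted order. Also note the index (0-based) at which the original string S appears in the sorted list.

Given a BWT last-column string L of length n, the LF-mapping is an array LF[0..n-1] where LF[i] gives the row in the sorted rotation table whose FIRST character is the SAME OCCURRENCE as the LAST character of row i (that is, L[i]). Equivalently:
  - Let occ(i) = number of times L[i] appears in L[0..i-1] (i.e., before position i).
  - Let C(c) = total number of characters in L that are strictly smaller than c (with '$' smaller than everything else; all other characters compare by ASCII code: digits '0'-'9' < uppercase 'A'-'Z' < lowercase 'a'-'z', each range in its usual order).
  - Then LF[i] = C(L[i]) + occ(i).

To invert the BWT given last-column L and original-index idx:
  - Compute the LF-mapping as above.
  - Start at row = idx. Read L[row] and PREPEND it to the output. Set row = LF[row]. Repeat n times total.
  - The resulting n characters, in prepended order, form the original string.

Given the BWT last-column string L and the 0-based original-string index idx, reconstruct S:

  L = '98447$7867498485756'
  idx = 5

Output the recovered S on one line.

Answer: 587886697748444759$

Derivation:
LF mapping: 17 13 1 2 9 0 10 14 7 11 3 18 15 4 16 5 12 6 8
Walk LF starting at row 5, prepending L[row]:
  step 1: row=5, L[5]='$', prepend. Next row=LF[5]=0
  step 2: row=0, L[0]='9', prepend. Next row=LF[0]=17
  step 3: row=17, L[17]='5', prepend. Next row=LF[17]=6
  step 4: row=6, L[6]='7', prepend. Next row=LF[6]=10
  step 5: row=10, L[10]='4', prepend. Next row=LF[10]=3
  step 6: row=3, L[3]='4', prepend. Next row=LF[3]=2
  step 7: row=2, L[2]='4', prepend. Next row=LF[2]=1
  step 8: row=1, L[1]='8', prepend. Next row=LF[1]=13
  step 9: row=13, L[13]='4', prepend. Next row=LF[13]=4
  step 10: row=4, L[4]='7', prepend. Next row=LF[4]=9
  step 11: row=9, L[9]='7', prepend. Next row=LF[9]=11
  step 12: row=11, L[11]='9', prepend. Next row=LF[11]=18
  step 13: row=18, L[18]='6', prepend. Next row=LF[18]=8
  step 14: row=8, L[8]='6', prepend. Next row=LF[8]=7
  step 15: row=7, L[7]='8', prepend. Next row=LF[7]=14
  step 16: row=14, L[14]='8', prepend. Next row=LF[14]=16
  step 17: row=16, L[16]='7', prepend. Next row=LF[16]=12
  step 18: row=12, L[12]='8', prepend. Next row=LF[12]=15
  step 19: row=15, L[15]='5', prepend. Next row=LF[15]=5
Reversed output: 587886697748444759$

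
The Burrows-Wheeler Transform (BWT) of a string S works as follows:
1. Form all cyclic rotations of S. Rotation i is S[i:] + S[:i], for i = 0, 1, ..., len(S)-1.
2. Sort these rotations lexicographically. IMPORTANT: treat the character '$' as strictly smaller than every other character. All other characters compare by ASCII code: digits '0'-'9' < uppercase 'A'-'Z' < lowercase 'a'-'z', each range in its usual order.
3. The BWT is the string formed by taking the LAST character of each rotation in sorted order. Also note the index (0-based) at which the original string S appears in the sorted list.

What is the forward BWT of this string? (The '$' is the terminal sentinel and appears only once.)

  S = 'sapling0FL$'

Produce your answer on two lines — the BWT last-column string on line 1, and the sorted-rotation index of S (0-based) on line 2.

Answer: Lg0Fsnlpia$
10

Derivation:
All 11 rotations (rotation i = S[i:]+S[:i]):
  rot[0] = sapling0FL$
  rot[1] = apling0FL$s
  rot[2] = pling0FL$sa
  rot[3] = ling0FL$sap
  rot[4] = ing0FL$sapl
  rot[5] = ng0FL$sapli
  rot[6] = g0FL$saplin
  rot[7] = 0FL$sapling
  rot[8] = FL$sapling0
  rot[9] = L$sapling0F
  rot[10] = $sapling0FL
Sorted (with $ < everything):
  sorted[0] = $sapling0FL  (last char: 'L')
  sorted[1] = 0FL$sapling  (last char: 'g')
  sorted[2] = FL$sapling0  (last char: '0')
  sorted[3] = L$sapling0F  (last char: 'F')
  sorted[4] = apling0FL$s  (last char: 's')
  sorted[5] = g0FL$saplin  (last char: 'n')
  sorted[6] = ing0FL$sapl  (last char: 'l')
  sorted[7] = ling0FL$sap  (last char: 'p')
  sorted[8] = ng0FL$sapli  (last char: 'i')
  sorted[9] = pling0FL$sa  (last char: 'a')
  sorted[10] = sapling0FL$  (last char: '$')
Last column: Lg0Fsnlpia$
Original string S is at sorted index 10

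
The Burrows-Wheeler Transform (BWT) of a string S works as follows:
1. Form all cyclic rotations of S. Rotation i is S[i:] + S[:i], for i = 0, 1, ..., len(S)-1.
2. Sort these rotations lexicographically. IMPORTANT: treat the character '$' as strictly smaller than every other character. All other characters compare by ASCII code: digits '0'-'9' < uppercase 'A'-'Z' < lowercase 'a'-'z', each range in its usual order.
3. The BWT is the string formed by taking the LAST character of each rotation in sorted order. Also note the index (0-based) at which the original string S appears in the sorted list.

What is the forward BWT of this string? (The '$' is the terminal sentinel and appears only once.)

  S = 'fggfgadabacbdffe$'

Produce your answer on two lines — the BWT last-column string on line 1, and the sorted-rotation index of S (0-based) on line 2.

Answer: edbgacaabffdg$fgf
13

Derivation:
All 17 rotations (rotation i = S[i:]+S[:i]):
  rot[0] = fggfgadabacbdffe$
  rot[1] = ggfgadabacbdffe$f
  rot[2] = gfgadabacbdffe$fg
  rot[3] = fgadabacbdffe$fgg
  rot[4] = gadabacbdffe$fggf
  rot[5] = adabacbdffe$fggfg
  rot[6] = dabacbdffe$fggfga
  rot[7] = abacbdffe$fggfgad
  rot[8] = bacbdffe$fggfgada
  rot[9] = acbdffe$fggfgadab
  rot[10] = cbdffe$fggfgadaba
  rot[11] = bdffe$fggfgadabac
  rot[12] = dffe$fggfgadabacb
  rot[13] = ffe$fggfgadabacbd
  rot[14] = fe$fggfgadabacbdf
  rot[15] = e$fggfgadabacbdff
  rot[16] = $fggfgadabacbdffe
Sorted (with $ < everything):
  sorted[0] = $fggfgadabacbdffe  (last char: 'e')
  sorted[1] = abacbdffe$fggfgad  (last char: 'd')
  sorted[2] = acbdffe$fggfgadab  (last char: 'b')
  sorted[3] = adabacbdffe$fggfg  (last char: 'g')
  sorted[4] = bacbdffe$fggfgada  (last char: 'a')
  sorted[5] = bdffe$fggfgadabac  (last char: 'c')
  sorted[6] = cbdffe$fggfgadaba  (last char: 'a')
  sorted[7] = dabacbdffe$fggfga  (last char: 'a')
  sorted[8] = dffe$fggfgadabacb  (last char: 'b')
  sorted[9] = e$fggfgadabacbdff  (last char: 'f')
  sorted[10] = fe$fggfgadabacbdf  (last char: 'f')
  sorted[11] = ffe$fggfgadabacbd  (last char: 'd')
  sorted[12] = fgadabacbdffe$fgg  (last char: 'g')
  sorted[13] = fggfgadabacbdffe$  (last char: '$')
  sorted[14] = gadabacbdffe$fggf  (last char: 'f')
  sorted[15] = gfgadabacbdffe$fg  (last char: 'g')
  sorted[16] = ggfgadabacbdffe$f  (last char: 'f')
Last column: edbgacaabffdg$fgf
Original string S is at sorted index 13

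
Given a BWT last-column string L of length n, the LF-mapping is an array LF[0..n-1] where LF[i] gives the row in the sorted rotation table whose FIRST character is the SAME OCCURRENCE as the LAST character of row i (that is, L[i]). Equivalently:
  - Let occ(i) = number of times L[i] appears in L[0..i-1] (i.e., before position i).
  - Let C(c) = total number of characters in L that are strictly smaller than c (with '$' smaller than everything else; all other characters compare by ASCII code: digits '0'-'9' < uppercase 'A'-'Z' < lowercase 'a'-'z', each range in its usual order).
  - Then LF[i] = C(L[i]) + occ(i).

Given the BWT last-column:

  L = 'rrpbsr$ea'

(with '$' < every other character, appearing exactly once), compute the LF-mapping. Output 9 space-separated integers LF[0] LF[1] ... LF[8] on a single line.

Char counts: '$':1, 'a':1, 'b':1, 'e':1, 'p':1, 'r':3, 's':1
C (first-col start): C('$')=0, C('a')=1, C('b')=2, C('e')=3, C('p')=4, C('r')=5, C('s')=8
L[0]='r': occ=0, LF[0]=C('r')+0=5+0=5
L[1]='r': occ=1, LF[1]=C('r')+1=5+1=6
L[2]='p': occ=0, LF[2]=C('p')+0=4+0=4
L[3]='b': occ=0, LF[3]=C('b')+0=2+0=2
L[4]='s': occ=0, LF[4]=C('s')+0=8+0=8
L[5]='r': occ=2, LF[5]=C('r')+2=5+2=7
L[6]='$': occ=0, LF[6]=C('$')+0=0+0=0
L[7]='e': occ=0, LF[7]=C('e')+0=3+0=3
L[8]='a': occ=0, LF[8]=C('a')+0=1+0=1

Answer: 5 6 4 2 8 7 0 3 1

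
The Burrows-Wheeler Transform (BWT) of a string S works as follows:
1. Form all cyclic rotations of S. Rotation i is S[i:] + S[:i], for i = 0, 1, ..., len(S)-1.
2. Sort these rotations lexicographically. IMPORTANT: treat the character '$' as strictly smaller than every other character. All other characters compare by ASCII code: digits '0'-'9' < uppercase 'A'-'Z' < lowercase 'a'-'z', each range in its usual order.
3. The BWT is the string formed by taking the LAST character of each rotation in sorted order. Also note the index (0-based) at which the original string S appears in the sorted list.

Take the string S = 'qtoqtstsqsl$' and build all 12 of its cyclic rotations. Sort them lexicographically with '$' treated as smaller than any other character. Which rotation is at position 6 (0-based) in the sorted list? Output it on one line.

All 12 rotations (rotation i = S[i:]+S[:i]):
  rot[0] = qtoqtstsqsl$
  rot[1] = toqtstsqsl$q
  rot[2] = oqtstsqsl$qt
  rot[3] = qtstsqsl$qto
  rot[4] = tstsqsl$qtoq
  rot[5] = stsqsl$qtoqt
  rot[6] = tsqsl$qtoqts
  rot[7] = sqsl$qtoqtst
  rot[8] = qsl$qtoqtsts
  rot[9] = sl$qtoqtstsq
  rot[10] = l$qtoqtstsqs
  rot[11] = $qtoqtstsqsl
Sorted (with $ < everything):
  sorted[0] = $qtoqtstsqsl
  sorted[1] = l$qtoqtstsqs
  sorted[2] = oqtstsqsl$qt
  sorted[3] = qsl$qtoqtsts
  sorted[4] = qtoqtstsqsl$
  sorted[5] = qtstsqsl$qto
  sorted[6] = sl$qtoqtstsq
  sorted[7] = sqsl$qtoqtst
  sorted[8] = stsqsl$qtoqt
  sorted[9] = toqtstsqsl$q
  sorted[10] = tsqsl$qtoqts
  sorted[11] = tstsqsl$qtoq
sorted[6] = sl$qtoqtstsq

Answer: sl$qtoqtstsq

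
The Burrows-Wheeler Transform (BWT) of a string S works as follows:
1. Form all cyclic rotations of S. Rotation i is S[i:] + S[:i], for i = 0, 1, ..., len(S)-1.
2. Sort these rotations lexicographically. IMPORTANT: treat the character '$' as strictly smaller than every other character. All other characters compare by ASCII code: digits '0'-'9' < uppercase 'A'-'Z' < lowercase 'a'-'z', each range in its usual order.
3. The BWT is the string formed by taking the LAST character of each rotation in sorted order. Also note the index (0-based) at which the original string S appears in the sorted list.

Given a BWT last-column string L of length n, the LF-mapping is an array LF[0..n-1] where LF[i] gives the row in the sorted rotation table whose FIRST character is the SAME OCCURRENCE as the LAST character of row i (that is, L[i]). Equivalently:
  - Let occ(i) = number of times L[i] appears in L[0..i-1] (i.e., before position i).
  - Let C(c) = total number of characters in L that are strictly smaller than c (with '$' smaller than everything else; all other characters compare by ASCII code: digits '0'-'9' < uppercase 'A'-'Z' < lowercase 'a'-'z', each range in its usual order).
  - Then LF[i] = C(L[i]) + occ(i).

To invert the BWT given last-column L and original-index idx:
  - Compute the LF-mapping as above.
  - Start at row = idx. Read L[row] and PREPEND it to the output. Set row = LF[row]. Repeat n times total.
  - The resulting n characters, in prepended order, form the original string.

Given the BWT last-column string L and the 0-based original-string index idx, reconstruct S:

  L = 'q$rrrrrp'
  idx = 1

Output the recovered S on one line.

Answer: prrrrrq$

Derivation:
LF mapping: 2 0 3 4 5 6 7 1
Walk LF starting at row 1, prepending L[row]:
  step 1: row=1, L[1]='$', prepend. Next row=LF[1]=0
  step 2: row=0, L[0]='q', prepend. Next row=LF[0]=2
  step 3: row=2, L[2]='r', prepend. Next row=LF[2]=3
  step 4: row=3, L[3]='r', prepend. Next row=LF[3]=4
  step 5: row=4, L[4]='r', prepend. Next row=LF[4]=5
  step 6: row=5, L[5]='r', prepend. Next row=LF[5]=6
  step 7: row=6, L[6]='r', prepend. Next row=LF[6]=7
  step 8: row=7, L[7]='p', prepend. Next row=LF[7]=1
Reversed output: prrrrrq$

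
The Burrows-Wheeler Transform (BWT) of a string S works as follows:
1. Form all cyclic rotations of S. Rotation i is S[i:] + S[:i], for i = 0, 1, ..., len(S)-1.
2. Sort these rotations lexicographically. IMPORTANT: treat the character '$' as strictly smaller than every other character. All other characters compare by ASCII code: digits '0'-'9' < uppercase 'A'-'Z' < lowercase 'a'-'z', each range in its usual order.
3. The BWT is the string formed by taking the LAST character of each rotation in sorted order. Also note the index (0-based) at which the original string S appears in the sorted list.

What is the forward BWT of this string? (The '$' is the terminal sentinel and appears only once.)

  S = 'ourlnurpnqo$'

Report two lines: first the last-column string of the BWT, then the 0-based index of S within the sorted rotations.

Answer: orplq$rnuuon
5

Derivation:
All 12 rotations (rotation i = S[i:]+S[:i]):
  rot[0] = ourlnurpnqo$
  rot[1] = urlnurpnqo$o
  rot[2] = rlnurpnqo$ou
  rot[3] = lnurpnqo$our
  rot[4] = nurpnqo$ourl
  rot[5] = urpnqo$ourln
  rot[6] = rpnqo$ourlnu
  rot[7] = pnqo$ourlnur
  rot[8] = nqo$ourlnurp
  rot[9] = qo$ourlnurpn
  rot[10] = o$ourlnurpnq
  rot[11] = $ourlnurpnqo
Sorted (with $ < everything):
  sorted[0] = $ourlnurpnqo  (last char: 'o')
  sorted[1] = lnurpnqo$our  (last char: 'r')
  sorted[2] = nqo$ourlnurp  (last char: 'p')
  sorted[3] = nurpnqo$ourl  (last char: 'l')
  sorted[4] = o$ourlnurpnq  (last char: 'q')
  sorted[5] = ourlnurpnqo$  (last char: '$')
  sorted[6] = pnqo$ourlnur  (last char: 'r')
  sorted[7] = qo$ourlnurpn  (last char: 'n')
  sorted[8] = rlnurpnqo$ou  (last char: 'u')
  sorted[9] = rpnqo$ourlnu  (last char: 'u')
  sorted[10] = urlnurpnqo$o  (last char: 'o')
  sorted[11] = urpnqo$ourln  (last char: 'n')
Last column: orplq$rnuuon
Original string S is at sorted index 5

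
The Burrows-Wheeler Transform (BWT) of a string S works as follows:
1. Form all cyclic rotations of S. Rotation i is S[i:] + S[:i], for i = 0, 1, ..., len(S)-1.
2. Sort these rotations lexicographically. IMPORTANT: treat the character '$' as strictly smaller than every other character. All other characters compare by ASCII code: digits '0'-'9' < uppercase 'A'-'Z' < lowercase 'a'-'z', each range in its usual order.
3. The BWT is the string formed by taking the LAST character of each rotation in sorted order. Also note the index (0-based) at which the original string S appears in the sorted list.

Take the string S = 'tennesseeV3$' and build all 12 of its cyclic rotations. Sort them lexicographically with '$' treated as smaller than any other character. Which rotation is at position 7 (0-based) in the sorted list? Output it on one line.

Answer: nesseeV3$ten

Derivation:
All 12 rotations (rotation i = S[i:]+S[:i]):
  rot[0] = tennesseeV3$
  rot[1] = ennesseeV3$t
  rot[2] = nnesseeV3$te
  rot[3] = nesseeV3$ten
  rot[4] = esseeV3$tenn
  rot[5] = sseeV3$tenne
  rot[6] = seeV3$tennes
  rot[7] = eeV3$tenness
  rot[8] = eV3$tennesse
  rot[9] = V3$tennessee
  rot[10] = 3$tennesseeV
  rot[11] = $tennesseeV3
Sorted (with $ < everything):
  sorted[0] = $tennesseeV3
  sorted[1] = 3$tennesseeV
  sorted[2] = V3$tennessee
  sorted[3] = eV3$tennesse
  sorted[4] = eeV3$tenness
  sorted[5] = ennesseeV3$t
  sorted[6] = esseeV3$tenn
  sorted[7] = nesseeV3$ten
  sorted[8] = nnesseeV3$te
  sorted[9] = seeV3$tennes
  sorted[10] = sseeV3$tenne
  sorted[11] = tennesseeV3$
sorted[7] = nesseeV3$ten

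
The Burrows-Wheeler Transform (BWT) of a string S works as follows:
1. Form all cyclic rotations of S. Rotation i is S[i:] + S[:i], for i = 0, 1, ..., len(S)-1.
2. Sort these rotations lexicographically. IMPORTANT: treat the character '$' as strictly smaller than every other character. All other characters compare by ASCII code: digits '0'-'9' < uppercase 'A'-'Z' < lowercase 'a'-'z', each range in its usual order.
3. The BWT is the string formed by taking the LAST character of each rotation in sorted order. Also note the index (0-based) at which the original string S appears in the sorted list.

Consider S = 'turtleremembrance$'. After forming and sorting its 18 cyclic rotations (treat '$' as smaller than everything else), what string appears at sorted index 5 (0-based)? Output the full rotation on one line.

Answer: embrance$turtlerem

Derivation:
All 18 rotations (rotation i = S[i:]+S[:i]):
  rot[0] = turtleremembrance$
  rot[1] = urtleremembrance$t
  rot[2] = rtleremembrance$tu
  rot[3] = tleremembrance$tur
  rot[4] = leremembrance$turt
  rot[5] = eremembrance$turtl
  rot[6] = remembrance$turtle
  rot[7] = emembrance$turtler
  rot[8] = membrance$turtlere
  rot[9] = embrance$turtlerem
  rot[10] = mbrance$turtlereme
  rot[11] = brance$turtleremem
  rot[12] = rance$turtlerememb
  rot[13] = ance$turtleremembr
  rot[14] = nce$turtleremembra
  rot[15] = ce$turtleremembran
  rot[16] = e$turtleremembranc
  rot[17] = $turtleremembrance
Sorted (with $ < everything):
  sorted[0] = $turtleremembrance
  sorted[1] = ance$turtleremembr
  sorted[2] = brance$turtleremem
  sorted[3] = ce$turtleremembran
  sorted[4] = e$turtleremembranc
  sorted[5] = embrance$turtlerem
  sorted[6] = emembrance$turtler
  sorted[7] = eremembrance$turtl
  sorted[8] = leremembrance$turt
  sorted[9] = mbrance$turtlereme
  sorted[10] = membrance$turtlere
  sorted[11] = nce$turtleremembra
  sorted[12] = rance$turtlerememb
  sorted[13] = remembrance$turtle
  sorted[14] = rtleremembrance$tu
  sorted[15] = tleremembrance$tur
  sorted[16] = turtleremembrance$
  sorted[17] = urtleremembrance$t
sorted[5] = embrance$turtlerem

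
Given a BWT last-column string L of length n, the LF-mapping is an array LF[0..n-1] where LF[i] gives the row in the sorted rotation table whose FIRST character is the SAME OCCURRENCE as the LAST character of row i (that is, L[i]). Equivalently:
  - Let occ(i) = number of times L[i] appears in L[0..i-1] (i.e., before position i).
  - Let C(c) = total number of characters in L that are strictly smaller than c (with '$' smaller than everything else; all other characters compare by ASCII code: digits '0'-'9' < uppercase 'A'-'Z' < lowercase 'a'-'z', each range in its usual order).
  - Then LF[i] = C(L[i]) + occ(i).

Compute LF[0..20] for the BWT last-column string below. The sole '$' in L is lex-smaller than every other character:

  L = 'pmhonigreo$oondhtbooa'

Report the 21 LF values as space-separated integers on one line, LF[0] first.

Char counts: '$':1, 'a':1, 'b':1, 'd':1, 'e':1, 'g':1, 'h':2, 'i':1, 'm':1, 'n':2, 'o':6, 'p':1, 'r':1, 't':1
C (first-col start): C('$')=0, C('a')=1, C('b')=2, C('d')=3, C('e')=4, C('g')=5, C('h')=6, C('i')=8, C('m')=9, C('n')=10, C('o')=12, C('p')=18, C('r')=19, C('t')=20
L[0]='p': occ=0, LF[0]=C('p')+0=18+0=18
L[1]='m': occ=0, LF[1]=C('m')+0=9+0=9
L[2]='h': occ=0, LF[2]=C('h')+0=6+0=6
L[3]='o': occ=0, LF[3]=C('o')+0=12+0=12
L[4]='n': occ=0, LF[4]=C('n')+0=10+0=10
L[5]='i': occ=0, LF[5]=C('i')+0=8+0=8
L[6]='g': occ=0, LF[6]=C('g')+0=5+0=5
L[7]='r': occ=0, LF[7]=C('r')+0=19+0=19
L[8]='e': occ=0, LF[8]=C('e')+0=4+0=4
L[9]='o': occ=1, LF[9]=C('o')+1=12+1=13
L[10]='$': occ=0, LF[10]=C('$')+0=0+0=0
L[11]='o': occ=2, LF[11]=C('o')+2=12+2=14
L[12]='o': occ=3, LF[12]=C('o')+3=12+3=15
L[13]='n': occ=1, LF[13]=C('n')+1=10+1=11
L[14]='d': occ=0, LF[14]=C('d')+0=3+0=3
L[15]='h': occ=1, LF[15]=C('h')+1=6+1=7
L[16]='t': occ=0, LF[16]=C('t')+0=20+0=20
L[17]='b': occ=0, LF[17]=C('b')+0=2+0=2
L[18]='o': occ=4, LF[18]=C('o')+4=12+4=16
L[19]='o': occ=5, LF[19]=C('o')+5=12+5=17
L[20]='a': occ=0, LF[20]=C('a')+0=1+0=1

Answer: 18 9 6 12 10 8 5 19 4 13 0 14 15 11 3 7 20 2 16 17 1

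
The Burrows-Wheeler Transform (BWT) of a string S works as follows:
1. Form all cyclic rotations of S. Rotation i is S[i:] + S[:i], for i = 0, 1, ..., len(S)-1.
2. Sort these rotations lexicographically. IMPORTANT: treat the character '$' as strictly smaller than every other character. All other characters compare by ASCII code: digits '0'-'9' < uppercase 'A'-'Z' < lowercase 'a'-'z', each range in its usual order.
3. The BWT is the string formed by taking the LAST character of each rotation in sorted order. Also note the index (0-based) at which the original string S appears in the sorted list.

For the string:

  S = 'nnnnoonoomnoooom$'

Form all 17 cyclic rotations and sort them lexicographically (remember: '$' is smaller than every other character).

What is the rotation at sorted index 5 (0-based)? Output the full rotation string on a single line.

Answer: nnoonoomnoooom$nn

Derivation:
All 17 rotations (rotation i = S[i:]+S[:i]):
  rot[0] = nnnnoonoomnoooom$
  rot[1] = nnnoonoomnoooom$n
  rot[2] = nnoonoomnoooom$nn
  rot[3] = noonoomnoooom$nnn
  rot[4] = oonoomnoooom$nnnn
  rot[5] = onoomnoooom$nnnno
  rot[6] = noomnoooom$nnnnoo
  rot[7] = oomnoooom$nnnnoon
  rot[8] = omnoooom$nnnnoono
  rot[9] = mnoooom$nnnnoonoo
  rot[10] = noooom$nnnnoonoom
  rot[11] = oooom$nnnnoonoomn
  rot[12] = ooom$nnnnoonoomno
  rot[13] = oom$nnnnoonoomnoo
  rot[14] = om$nnnnoonoomnooo
  rot[15] = m$nnnnoonoomnoooo
  rot[16] = $nnnnoonoomnoooom
Sorted (with $ < everything):
  sorted[0] = $nnnnoonoomnoooom
  sorted[1] = m$nnnnoonoomnoooo
  sorted[2] = mnoooom$nnnnoonoo
  sorted[3] = nnnnoonoomnoooom$
  sorted[4] = nnnoonoomnoooom$n
  sorted[5] = nnoonoomnoooom$nn
  sorted[6] = noomnoooom$nnnnoo
  sorted[7] = noonoomnoooom$nnn
  sorted[8] = noooom$nnnnoonoom
  sorted[9] = om$nnnnoonoomnooo
  sorted[10] = omnoooom$nnnnoono
  sorted[11] = onoomnoooom$nnnno
  sorted[12] = oom$nnnnoonoomnoo
  sorted[13] = oomnoooom$nnnnoon
  sorted[14] = oonoomnoooom$nnnn
  sorted[15] = ooom$nnnnoonoomno
  sorted[16] = oooom$nnnnoonoomn
sorted[5] = nnoonoomnoooom$nn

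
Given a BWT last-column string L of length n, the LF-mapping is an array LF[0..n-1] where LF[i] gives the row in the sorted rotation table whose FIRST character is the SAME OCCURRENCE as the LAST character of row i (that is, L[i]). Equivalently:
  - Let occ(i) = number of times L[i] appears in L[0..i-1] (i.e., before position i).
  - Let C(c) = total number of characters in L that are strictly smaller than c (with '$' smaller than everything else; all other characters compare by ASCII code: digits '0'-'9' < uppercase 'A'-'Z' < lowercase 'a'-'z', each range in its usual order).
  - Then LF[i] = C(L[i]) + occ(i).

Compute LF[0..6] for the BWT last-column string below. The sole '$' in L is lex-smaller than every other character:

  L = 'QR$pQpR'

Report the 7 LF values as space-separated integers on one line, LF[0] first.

Answer: 1 3 0 5 2 6 4

Derivation:
Char counts: '$':1, 'Q':2, 'R':2, 'p':2
C (first-col start): C('$')=0, C('Q')=1, C('R')=3, C('p')=5
L[0]='Q': occ=0, LF[0]=C('Q')+0=1+0=1
L[1]='R': occ=0, LF[1]=C('R')+0=3+0=3
L[2]='$': occ=0, LF[2]=C('$')+0=0+0=0
L[3]='p': occ=0, LF[3]=C('p')+0=5+0=5
L[4]='Q': occ=1, LF[4]=C('Q')+1=1+1=2
L[5]='p': occ=1, LF[5]=C('p')+1=5+1=6
L[6]='R': occ=1, LF[6]=C('R')+1=3+1=4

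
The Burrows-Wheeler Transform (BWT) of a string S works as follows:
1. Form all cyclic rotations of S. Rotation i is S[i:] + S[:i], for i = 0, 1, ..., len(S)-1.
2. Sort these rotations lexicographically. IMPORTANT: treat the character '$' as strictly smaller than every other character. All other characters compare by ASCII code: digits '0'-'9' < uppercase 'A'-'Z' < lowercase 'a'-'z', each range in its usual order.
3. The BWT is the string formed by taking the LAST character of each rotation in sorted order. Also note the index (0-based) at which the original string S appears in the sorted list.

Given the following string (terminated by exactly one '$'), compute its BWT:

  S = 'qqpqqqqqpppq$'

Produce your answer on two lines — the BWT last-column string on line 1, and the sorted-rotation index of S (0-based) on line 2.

All 13 rotations (rotation i = S[i:]+S[:i]):
  rot[0] = qqpqqqqqpppq$
  rot[1] = qpqqqqqpppq$q
  rot[2] = pqqqqqpppq$qq
  rot[3] = qqqqqpppq$qqp
  rot[4] = qqqqpppq$qqpq
  rot[5] = qqqpppq$qqpqq
  rot[6] = qqpppq$qqpqqq
  rot[7] = qpppq$qqpqqqq
  rot[8] = pppq$qqpqqqqq
  rot[9] = ppq$qqpqqqqqp
  rot[10] = pq$qqpqqqqqpp
  rot[11] = q$qqpqqqqqppp
  rot[12] = $qqpqqqqqpppq
Sorted (with $ < everything):
  sorted[0] = $qqpqqqqqpppq  (last char: 'q')
  sorted[1] = pppq$qqpqqqqq  (last char: 'q')
  sorted[2] = ppq$qqpqqqqqp  (last char: 'p')
  sorted[3] = pq$qqpqqqqqpp  (last char: 'p')
  sorted[4] = pqqqqqpppq$qq  (last char: 'q')
  sorted[5] = q$qqpqqqqqppp  (last char: 'p')
  sorted[6] = qpppq$qqpqqqq  (last char: 'q')
  sorted[7] = qpqqqqqpppq$q  (last char: 'q')
  sorted[8] = qqpppq$qqpqqq  (last char: 'q')
  sorted[9] = qqpqqqqqpppq$  (last char: '$')
  sorted[10] = qqqpppq$qqpqq  (last char: 'q')
  sorted[11] = qqqqpppq$qqpq  (last char: 'q')
  sorted[12] = qqqqqpppq$qqp  (last char: 'p')
Last column: qqppqpqqq$qqp
Original string S is at sorted index 9

Answer: qqppqpqqq$qqp
9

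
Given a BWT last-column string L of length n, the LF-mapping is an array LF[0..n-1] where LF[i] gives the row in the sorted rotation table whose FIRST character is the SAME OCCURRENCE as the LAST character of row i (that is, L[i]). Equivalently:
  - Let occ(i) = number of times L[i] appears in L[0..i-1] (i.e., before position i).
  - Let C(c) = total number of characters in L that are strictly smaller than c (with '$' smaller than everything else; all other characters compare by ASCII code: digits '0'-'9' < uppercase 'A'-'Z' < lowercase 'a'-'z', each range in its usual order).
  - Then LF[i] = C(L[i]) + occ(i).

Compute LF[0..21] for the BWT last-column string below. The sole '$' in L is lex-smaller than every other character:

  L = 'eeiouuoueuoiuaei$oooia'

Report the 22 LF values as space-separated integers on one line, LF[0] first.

Answer: 3 4 7 11 17 18 12 19 5 20 13 8 21 1 6 9 0 14 15 16 10 2

Derivation:
Char counts: '$':1, 'a':2, 'e':4, 'i':4, 'o':6, 'u':5
C (first-col start): C('$')=0, C('a')=1, C('e')=3, C('i')=7, C('o')=11, C('u')=17
L[0]='e': occ=0, LF[0]=C('e')+0=3+0=3
L[1]='e': occ=1, LF[1]=C('e')+1=3+1=4
L[2]='i': occ=0, LF[2]=C('i')+0=7+0=7
L[3]='o': occ=0, LF[3]=C('o')+0=11+0=11
L[4]='u': occ=0, LF[4]=C('u')+0=17+0=17
L[5]='u': occ=1, LF[5]=C('u')+1=17+1=18
L[6]='o': occ=1, LF[6]=C('o')+1=11+1=12
L[7]='u': occ=2, LF[7]=C('u')+2=17+2=19
L[8]='e': occ=2, LF[8]=C('e')+2=3+2=5
L[9]='u': occ=3, LF[9]=C('u')+3=17+3=20
L[10]='o': occ=2, LF[10]=C('o')+2=11+2=13
L[11]='i': occ=1, LF[11]=C('i')+1=7+1=8
L[12]='u': occ=4, LF[12]=C('u')+4=17+4=21
L[13]='a': occ=0, LF[13]=C('a')+0=1+0=1
L[14]='e': occ=3, LF[14]=C('e')+3=3+3=6
L[15]='i': occ=2, LF[15]=C('i')+2=7+2=9
L[16]='$': occ=0, LF[16]=C('$')+0=0+0=0
L[17]='o': occ=3, LF[17]=C('o')+3=11+3=14
L[18]='o': occ=4, LF[18]=C('o')+4=11+4=15
L[19]='o': occ=5, LF[19]=C('o')+5=11+5=16
L[20]='i': occ=3, LF[20]=C('i')+3=7+3=10
L[21]='a': occ=1, LF[21]=C('a')+1=1+1=2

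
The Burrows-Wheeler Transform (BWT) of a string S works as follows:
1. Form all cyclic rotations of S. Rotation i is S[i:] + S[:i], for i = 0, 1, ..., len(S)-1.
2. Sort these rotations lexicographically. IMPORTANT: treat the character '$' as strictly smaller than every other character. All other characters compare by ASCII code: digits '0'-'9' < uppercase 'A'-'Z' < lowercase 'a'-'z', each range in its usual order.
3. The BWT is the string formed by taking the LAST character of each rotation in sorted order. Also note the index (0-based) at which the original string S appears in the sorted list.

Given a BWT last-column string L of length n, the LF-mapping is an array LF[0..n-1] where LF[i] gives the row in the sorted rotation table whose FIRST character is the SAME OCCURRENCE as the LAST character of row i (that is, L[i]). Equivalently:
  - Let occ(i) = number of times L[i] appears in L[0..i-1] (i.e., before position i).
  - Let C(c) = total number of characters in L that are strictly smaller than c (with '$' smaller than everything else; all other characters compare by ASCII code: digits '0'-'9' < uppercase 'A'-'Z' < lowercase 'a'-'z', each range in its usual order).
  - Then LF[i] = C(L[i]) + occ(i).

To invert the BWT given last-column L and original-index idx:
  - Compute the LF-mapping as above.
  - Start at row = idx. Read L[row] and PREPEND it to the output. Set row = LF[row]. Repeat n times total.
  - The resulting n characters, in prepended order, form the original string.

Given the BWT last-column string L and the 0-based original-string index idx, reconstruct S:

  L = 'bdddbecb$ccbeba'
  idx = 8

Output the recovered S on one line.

LF mapping: 2 10 11 12 3 13 7 4 0 8 9 5 14 6 1
Walk LF starting at row 8, prepending L[row]:
  step 1: row=8, L[8]='$', prepend. Next row=LF[8]=0
  step 2: row=0, L[0]='b', prepend. Next row=LF[0]=2
  step 3: row=2, L[2]='d', prepend. Next row=LF[2]=11
  step 4: row=11, L[11]='b', prepend. Next row=LF[11]=5
  step 5: row=5, L[5]='e', prepend. Next row=LF[5]=13
  step 6: row=13, L[13]='b', prepend. Next row=LF[13]=6
  step 7: row=6, L[6]='c', prepend. Next row=LF[6]=7
  step 8: row=7, L[7]='b', prepend. Next row=LF[7]=4
  step 9: row=4, L[4]='b', prepend. Next row=LF[4]=3
  step 10: row=3, L[3]='d', prepend. Next row=LF[3]=12
  step 11: row=12, L[12]='e', prepend. Next row=LF[12]=14
  step 12: row=14, L[14]='a', prepend. Next row=LF[14]=1
  step 13: row=1, L[1]='d', prepend. Next row=LF[1]=10
  step 14: row=10, L[10]='c', prepend. Next row=LF[10]=9
  step 15: row=9, L[9]='c', prepend. Next row=LF[9]=8
Reversed output: ccdaedbbcbebdb$

Answer: ccdaedbbcbebdb$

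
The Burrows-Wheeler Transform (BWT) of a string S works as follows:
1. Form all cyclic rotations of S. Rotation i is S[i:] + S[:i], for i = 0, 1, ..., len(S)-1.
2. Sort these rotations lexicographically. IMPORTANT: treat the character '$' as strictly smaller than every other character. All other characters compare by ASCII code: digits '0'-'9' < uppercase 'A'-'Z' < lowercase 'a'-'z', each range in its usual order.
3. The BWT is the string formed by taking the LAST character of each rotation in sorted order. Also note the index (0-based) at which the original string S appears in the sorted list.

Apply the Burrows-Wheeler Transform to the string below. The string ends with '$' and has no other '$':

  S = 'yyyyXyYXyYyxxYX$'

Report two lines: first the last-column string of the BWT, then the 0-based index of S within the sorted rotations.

All 16 rotations (rotation i = S[i:]+S[:i]):
  rot[0] = yyyyXyYXyYyxxYX$
  rot[1] = yyyXyYXyYyxxYX$y
  rot[2] = yyXyYXyYyxxYX$yy
  rot[3] = yXyYXyYyxxYX$yyy
  rot[4] = XyYXyYyxxYX$yyyy
  rot[5] = yYXyYyxxYX$yyyyX
  rot[6] = YXyYyxxYX$yyyyXy
  rot[7] = XyYyxxYX$yyyyXyY
  rot[8] = yYyxxYX$yyyyXyYX
  rot[9] = YyxxYX$yyyyXyYXy
  rot[10] = yxxYX$yyyyXyYXyY
  rot[11] = xxYX$yyyyXyYXyYy
  rot[12] = xYX$yyyyXyYXyYyx
  rot[13] = YX$yyyyXyYXyYyxx
  rot[14] = X$yyyyXyYXyYyxxY
  rot[15] = $yyyyXyYXyYyxxYX
Sorted (with $ < everything):
  sorted[0] = $yyyyXyYXyYyxxYX  (last char: 'X')
  sorted[1] = X$yyyyXyYXyYyxxY  (last char: 'Y')
  sorted[2] = XyYXyYyxxYX$yyyy  (last char: 'y')
  sorted[3] = XyYyxxYX$yyyyXyY  (last char: 'Y')
  sorted[4] = YX$yyyyXyYXyYyxx  (last char: 'x')
  sorted[5] = YXyYyxxYX$yyyyXy  (last char: 'y')
  sorted[6] = YyxxYX$yyyyXyYXy  (last char: 'y')
  sorted[7] = xYX$yyyyXyYXyYyx  (last char: 'x')
  sorted[8] = xxYX$yyyyXyYXyYy  (last char: 'y')
  sorted[9] = yXyYXyYyxxYX$yyy  (last char: 'y')
  sorted[10] = yYXyYyxxYX$yyyyX  (last char: 'X')
  sorted[11] = yYyxxYX$yyyyXyYX  (last char: 'X')
  sorted[12] = yxxYX$yyyyXyYXyY  (last char: 'Y')
  sorted[13] = yyXyYXyYyxxYX$yy  (last char: 'y')
  sorted[14] = yyyXyYXyYyxxYX$y  (last char: 'y')
  sorted[15] = yyyyXyYXyYyxxYX$  (last char: '$')
Last column: XYyYxyyxyyXXYyy$
Original string S is at sorted index 15

Answer: XYyYxyyxyyXXYyy$
15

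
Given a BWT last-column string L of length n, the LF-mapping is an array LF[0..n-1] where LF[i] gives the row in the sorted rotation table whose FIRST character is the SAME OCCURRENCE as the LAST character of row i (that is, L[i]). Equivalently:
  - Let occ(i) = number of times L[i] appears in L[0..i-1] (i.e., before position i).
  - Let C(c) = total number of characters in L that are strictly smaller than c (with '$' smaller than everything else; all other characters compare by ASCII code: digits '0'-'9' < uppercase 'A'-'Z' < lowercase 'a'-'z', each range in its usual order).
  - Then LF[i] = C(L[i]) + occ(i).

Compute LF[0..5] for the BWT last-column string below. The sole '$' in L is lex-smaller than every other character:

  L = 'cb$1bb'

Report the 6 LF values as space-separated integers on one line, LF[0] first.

Answer: 5 2 0 1 3 4

Derivation:
Char counts: '$':1, '1':1, 'b':3, 'c':1
C (first-col start): C('$')=0, C('1')=1, C('b')=2, C('c')=5
L[0]='c': occ=0, LF[0]=C('c')+0=5+0=5
L[1]='b': occ=0, LF[1]=C('b')+0=2+0=2
L[2]='$': occ=0, LF[2]=C('$')+0=0+0=0
L[3]='1': occ=0, LF[3]=C('1')+0=1+0=1
L[4]='b': occ=1, LF[4]=C('b')+1=2+1=3
L[5]='b': occ=2, LF[5]=C('b')+2=2+2=4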